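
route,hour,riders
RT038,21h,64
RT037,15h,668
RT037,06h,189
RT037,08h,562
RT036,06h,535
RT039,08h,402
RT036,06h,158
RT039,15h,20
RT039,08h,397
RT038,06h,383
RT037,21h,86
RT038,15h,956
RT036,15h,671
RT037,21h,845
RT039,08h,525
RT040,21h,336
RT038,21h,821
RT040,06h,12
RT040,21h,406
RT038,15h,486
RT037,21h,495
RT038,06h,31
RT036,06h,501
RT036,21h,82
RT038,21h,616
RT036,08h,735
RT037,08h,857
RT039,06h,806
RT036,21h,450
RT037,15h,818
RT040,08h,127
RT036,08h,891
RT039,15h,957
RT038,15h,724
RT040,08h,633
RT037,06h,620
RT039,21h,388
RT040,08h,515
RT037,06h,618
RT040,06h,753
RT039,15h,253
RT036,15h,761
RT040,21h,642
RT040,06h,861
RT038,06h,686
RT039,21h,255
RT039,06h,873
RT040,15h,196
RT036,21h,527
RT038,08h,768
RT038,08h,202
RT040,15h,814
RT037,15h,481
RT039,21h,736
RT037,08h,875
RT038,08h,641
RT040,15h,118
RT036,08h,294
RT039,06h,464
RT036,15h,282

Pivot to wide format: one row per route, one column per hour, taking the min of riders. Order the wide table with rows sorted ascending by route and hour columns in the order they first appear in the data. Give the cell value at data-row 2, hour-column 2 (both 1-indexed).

With rows sorted ascending by route, row 2 is route=RT037. hour columns in first-appearance order: 21h, 15h, 06h, 08h; column 2 is 15h.
Long rows with route=RT037, hour=15h: min(668, 818, 481) = 481.

481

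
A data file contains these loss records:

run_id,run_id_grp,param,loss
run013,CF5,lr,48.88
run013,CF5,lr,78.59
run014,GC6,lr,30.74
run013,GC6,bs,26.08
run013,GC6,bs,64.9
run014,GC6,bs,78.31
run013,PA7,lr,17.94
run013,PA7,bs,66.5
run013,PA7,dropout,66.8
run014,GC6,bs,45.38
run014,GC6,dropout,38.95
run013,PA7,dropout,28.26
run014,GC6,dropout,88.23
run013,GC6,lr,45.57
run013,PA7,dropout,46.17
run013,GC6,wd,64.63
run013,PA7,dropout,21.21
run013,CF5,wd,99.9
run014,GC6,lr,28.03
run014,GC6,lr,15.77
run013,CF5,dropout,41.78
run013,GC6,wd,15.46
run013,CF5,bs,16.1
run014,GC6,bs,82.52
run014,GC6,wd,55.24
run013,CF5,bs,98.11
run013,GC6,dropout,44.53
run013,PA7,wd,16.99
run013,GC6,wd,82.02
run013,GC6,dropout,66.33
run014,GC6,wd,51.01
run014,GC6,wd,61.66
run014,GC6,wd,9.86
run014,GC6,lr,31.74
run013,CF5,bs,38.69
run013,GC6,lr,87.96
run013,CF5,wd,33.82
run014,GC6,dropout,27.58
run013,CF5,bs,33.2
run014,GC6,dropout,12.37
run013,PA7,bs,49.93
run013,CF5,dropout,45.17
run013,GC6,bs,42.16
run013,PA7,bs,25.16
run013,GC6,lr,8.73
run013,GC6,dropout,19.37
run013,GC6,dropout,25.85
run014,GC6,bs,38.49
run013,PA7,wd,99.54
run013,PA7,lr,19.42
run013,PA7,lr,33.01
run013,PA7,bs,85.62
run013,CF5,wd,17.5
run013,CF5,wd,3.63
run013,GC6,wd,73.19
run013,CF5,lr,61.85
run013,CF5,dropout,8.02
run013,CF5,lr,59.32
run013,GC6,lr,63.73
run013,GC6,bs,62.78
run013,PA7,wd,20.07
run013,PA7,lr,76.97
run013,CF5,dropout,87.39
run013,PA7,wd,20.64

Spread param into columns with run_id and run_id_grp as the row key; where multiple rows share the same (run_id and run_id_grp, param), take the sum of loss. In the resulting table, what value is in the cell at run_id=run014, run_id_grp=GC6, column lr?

Rows with run_id=run014, run_id_grp=GC6 and param=lr: loss values are 30.74, 28.03, 15.77, 31.74.
30.74 + 28.03 + 15.77 + 31.74 = 106.28.

106.28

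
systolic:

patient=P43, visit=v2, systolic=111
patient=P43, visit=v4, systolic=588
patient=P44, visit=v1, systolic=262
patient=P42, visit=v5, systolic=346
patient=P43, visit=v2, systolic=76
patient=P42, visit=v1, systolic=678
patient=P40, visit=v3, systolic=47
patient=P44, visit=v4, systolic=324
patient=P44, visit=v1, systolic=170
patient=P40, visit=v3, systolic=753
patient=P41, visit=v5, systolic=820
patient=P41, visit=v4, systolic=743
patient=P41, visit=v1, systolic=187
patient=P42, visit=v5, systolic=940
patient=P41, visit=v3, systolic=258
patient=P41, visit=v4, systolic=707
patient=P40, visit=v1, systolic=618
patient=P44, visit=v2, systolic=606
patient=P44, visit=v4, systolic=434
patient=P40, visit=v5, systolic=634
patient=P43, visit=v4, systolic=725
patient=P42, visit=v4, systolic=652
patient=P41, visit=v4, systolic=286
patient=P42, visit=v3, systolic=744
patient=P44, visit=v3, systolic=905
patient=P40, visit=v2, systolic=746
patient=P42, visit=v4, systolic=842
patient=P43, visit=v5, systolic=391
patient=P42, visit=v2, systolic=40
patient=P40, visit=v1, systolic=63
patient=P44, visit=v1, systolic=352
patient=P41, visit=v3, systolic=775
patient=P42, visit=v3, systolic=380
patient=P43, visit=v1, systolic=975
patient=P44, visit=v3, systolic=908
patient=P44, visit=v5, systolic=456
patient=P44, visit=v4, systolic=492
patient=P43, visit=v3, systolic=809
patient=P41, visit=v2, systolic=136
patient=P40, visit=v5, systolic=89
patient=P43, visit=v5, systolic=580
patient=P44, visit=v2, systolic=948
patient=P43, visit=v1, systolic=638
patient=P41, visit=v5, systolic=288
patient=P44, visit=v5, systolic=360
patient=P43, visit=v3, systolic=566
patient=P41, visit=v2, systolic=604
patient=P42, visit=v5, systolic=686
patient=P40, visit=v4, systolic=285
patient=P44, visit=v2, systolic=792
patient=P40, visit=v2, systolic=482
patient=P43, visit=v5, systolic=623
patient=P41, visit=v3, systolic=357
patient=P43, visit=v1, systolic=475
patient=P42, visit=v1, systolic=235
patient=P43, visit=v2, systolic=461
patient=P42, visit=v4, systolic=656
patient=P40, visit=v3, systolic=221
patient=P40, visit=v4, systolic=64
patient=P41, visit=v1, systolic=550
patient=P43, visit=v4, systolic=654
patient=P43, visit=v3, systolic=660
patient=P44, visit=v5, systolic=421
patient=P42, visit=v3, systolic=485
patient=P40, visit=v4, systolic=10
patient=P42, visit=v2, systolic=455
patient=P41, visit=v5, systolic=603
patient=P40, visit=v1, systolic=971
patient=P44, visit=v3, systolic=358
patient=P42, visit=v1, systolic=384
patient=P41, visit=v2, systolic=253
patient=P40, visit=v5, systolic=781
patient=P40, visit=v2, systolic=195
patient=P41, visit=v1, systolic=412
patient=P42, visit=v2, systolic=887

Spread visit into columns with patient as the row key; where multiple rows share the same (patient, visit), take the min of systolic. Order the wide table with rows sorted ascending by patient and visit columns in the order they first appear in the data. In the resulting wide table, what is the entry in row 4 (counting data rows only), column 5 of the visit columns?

With rows sorted ascending by patient, row 4 is patient=P43. visit columns in first-appearance order: v2, v4, v1, v5, v3; column 5 is v3.
Long rows with patient=P43, visit=v3: min(809, 566, 660) = 566.

566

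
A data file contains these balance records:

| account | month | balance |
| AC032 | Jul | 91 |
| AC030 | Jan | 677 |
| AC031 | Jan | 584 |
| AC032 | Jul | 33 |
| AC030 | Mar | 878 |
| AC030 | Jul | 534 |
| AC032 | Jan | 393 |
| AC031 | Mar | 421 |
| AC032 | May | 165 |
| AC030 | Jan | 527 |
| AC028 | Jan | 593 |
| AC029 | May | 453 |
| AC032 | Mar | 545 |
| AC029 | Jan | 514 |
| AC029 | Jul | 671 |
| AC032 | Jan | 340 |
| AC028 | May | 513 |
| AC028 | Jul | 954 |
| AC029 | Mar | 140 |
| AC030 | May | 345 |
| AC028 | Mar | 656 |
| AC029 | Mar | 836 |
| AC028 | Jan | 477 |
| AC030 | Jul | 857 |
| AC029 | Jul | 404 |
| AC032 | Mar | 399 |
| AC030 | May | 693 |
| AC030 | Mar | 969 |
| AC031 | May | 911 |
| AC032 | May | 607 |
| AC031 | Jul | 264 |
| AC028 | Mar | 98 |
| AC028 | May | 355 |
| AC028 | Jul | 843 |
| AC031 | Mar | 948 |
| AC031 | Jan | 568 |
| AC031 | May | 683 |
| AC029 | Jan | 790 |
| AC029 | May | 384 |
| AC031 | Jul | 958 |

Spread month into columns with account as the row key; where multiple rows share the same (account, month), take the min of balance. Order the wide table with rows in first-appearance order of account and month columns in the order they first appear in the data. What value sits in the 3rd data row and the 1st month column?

With rows in first-appearance order of account, row 3 is account=AC031. month columns in first-appearance order: Jul, Jan, Mar, May; column 1 is Jul.
Long rows with account=AC031, month=Jul: min(264, 958) = 264.

264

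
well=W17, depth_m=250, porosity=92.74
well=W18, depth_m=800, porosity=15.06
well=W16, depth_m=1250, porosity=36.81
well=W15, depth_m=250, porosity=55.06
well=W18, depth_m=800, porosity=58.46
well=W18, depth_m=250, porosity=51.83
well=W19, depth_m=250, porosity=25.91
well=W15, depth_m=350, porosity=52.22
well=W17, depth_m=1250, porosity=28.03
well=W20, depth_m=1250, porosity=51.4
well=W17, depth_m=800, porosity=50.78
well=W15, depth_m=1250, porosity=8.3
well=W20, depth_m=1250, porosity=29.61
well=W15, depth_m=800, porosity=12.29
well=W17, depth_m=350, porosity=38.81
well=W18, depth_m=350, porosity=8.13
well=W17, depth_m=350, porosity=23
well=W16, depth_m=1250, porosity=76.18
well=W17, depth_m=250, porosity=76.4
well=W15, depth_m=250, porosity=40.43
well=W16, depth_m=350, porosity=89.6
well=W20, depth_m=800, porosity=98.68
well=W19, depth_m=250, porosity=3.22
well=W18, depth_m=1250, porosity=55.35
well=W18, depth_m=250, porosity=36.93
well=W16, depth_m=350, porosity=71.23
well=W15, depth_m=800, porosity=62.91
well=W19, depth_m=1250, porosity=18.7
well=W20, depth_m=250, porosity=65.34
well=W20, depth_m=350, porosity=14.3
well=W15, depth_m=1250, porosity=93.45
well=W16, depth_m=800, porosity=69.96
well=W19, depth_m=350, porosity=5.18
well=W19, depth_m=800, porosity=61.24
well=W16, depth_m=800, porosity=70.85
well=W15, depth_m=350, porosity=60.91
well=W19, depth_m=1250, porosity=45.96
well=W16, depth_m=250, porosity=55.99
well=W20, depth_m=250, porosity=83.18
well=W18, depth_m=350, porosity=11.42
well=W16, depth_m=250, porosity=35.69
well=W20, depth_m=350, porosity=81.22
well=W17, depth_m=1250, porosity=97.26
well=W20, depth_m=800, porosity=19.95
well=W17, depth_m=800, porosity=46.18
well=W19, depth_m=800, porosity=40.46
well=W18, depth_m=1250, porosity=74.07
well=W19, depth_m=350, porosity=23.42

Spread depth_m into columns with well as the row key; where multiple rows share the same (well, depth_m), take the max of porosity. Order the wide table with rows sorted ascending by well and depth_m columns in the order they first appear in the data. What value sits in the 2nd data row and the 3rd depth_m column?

76.18

With rows sorted ascending by well, row 2 is well=W16. depth_m columns in first-appearance order: 250, 800, 1250, 350; column 3 is 1250.
Long rows with well=W16, depth_m=1250: max(36.81, 76.18) = 76.18.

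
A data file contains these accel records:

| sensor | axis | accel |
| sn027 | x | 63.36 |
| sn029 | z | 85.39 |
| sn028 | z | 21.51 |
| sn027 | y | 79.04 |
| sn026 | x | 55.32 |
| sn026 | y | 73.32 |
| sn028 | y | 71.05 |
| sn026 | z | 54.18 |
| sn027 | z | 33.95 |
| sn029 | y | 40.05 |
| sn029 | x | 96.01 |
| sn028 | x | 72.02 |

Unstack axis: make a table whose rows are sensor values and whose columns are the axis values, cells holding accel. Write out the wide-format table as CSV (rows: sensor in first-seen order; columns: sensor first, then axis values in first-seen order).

Columns: sensor plus the 3 distinct axis values (x, z, y).
For example, row sn027 column x takes accel=63.36 from the long row (sn027, x).

sensor,x,z,y
sn027,63.36,33.95,79.04
sn029,96.01,85.39,40.05
sn028,72.02,21.51,71.05
sn026,55.32,54.18,73.32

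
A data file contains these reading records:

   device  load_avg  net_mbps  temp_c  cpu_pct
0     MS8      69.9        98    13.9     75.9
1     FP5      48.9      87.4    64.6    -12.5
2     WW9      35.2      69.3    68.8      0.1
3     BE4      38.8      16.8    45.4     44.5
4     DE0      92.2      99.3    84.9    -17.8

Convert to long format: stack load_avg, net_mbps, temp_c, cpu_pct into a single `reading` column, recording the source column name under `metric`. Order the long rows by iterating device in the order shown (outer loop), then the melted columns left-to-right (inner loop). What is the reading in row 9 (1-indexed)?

20 rows total (5 × 4). Row 9: index ⌊(9-1)/4⌋ = 2 into device → WW9; (9-1) mod 4 = 0 into the melted columns → load_avg.
So row 9 is (WW9, load_avg, 35.2); reading = 35.2.

35.2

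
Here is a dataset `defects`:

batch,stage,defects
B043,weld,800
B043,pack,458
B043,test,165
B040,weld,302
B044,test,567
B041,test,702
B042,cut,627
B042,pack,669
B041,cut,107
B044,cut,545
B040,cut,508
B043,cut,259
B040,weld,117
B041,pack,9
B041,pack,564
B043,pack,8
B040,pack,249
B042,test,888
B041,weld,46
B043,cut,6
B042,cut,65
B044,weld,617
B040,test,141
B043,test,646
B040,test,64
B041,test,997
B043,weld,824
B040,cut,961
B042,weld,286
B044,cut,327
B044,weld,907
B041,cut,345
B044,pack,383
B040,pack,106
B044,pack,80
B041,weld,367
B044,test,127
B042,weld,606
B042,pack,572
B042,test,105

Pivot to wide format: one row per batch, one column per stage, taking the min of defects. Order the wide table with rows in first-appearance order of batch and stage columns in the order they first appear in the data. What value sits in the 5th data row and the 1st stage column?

286

With rows in first-appearance order of batch, row 5 is batch=B042. stage columns in first-appearance order: weld, pack, test, cut; column 1 is weld.
Long rows with batch=B042, stage=weld: min(286, 606) = 286.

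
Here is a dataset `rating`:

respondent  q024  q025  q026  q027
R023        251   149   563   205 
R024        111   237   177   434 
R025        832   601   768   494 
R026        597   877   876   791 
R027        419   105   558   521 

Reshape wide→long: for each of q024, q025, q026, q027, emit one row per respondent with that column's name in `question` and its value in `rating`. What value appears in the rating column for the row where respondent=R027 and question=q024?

419

Unpivoting turns each (respondent, wide-column) pair into one long row.
The wide cell at row R027, column q024 holds 419, so the long row (R027, q024) has rating=419.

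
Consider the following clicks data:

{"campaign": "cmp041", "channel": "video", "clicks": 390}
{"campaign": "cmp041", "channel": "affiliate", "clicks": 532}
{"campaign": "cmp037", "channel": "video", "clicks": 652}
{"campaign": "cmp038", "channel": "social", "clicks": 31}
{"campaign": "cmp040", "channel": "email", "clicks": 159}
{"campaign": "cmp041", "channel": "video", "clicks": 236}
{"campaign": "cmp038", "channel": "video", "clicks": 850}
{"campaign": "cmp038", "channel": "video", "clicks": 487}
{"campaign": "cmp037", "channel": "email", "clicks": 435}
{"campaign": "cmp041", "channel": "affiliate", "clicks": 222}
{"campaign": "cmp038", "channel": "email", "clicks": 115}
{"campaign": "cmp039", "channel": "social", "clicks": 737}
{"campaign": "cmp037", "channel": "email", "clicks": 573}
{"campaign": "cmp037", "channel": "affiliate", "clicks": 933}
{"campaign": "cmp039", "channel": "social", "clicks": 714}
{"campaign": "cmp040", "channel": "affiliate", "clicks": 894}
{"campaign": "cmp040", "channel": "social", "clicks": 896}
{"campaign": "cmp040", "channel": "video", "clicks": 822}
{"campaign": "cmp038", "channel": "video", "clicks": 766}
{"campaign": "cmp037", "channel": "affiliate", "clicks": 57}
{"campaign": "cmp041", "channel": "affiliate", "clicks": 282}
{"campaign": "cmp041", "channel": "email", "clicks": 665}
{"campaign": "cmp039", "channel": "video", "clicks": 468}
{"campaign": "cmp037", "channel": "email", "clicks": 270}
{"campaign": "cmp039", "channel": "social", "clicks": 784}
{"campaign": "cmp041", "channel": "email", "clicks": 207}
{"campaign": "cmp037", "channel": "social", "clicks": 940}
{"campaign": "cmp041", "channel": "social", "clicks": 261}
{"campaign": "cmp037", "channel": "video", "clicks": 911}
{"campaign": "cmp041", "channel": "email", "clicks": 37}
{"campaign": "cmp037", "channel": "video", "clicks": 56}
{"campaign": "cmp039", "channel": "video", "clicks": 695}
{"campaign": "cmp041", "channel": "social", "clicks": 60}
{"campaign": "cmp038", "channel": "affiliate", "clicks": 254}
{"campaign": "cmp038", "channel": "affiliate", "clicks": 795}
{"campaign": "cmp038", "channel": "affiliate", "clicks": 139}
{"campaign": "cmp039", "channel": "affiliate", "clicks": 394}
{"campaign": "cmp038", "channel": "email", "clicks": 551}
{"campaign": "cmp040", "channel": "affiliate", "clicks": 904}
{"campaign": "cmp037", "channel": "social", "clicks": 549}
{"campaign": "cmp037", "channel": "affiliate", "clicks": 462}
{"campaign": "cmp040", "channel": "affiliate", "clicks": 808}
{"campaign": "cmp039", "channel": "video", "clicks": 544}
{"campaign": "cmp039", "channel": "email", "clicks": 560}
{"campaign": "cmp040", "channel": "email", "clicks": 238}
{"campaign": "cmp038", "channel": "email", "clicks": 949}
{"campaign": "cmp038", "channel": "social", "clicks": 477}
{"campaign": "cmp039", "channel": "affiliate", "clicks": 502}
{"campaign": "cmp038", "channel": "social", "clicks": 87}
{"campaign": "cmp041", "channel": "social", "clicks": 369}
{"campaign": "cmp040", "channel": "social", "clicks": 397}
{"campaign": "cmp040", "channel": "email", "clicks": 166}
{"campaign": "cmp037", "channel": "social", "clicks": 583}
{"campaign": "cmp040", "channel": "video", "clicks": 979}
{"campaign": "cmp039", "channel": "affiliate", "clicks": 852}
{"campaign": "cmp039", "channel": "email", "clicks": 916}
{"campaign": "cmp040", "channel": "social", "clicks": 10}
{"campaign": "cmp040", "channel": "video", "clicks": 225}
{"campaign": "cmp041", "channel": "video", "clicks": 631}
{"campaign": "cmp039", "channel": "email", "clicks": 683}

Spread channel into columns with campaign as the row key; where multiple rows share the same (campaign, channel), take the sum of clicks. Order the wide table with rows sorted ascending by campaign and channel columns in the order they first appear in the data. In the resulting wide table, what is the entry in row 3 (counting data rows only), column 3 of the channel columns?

2235

With rows sorted ascending by campaign, row 3 is campaign=cmp039. channel columns in first-appearance order: video, affiliate, social, email; column 3 is social.
Long rows with campaign=cmp039, channel=social: 737 + 714 + 784 = 2235.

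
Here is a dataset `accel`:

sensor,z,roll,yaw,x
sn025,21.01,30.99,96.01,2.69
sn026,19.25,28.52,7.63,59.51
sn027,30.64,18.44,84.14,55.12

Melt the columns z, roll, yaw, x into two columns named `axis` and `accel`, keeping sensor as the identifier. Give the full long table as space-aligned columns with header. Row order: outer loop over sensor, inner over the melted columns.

sensor  axis  accel
sn025   z     21.01
sn025   roll  30.99
sn025   yaw   96.01
sn025   x     2.69 
sn026   z     19.25
sn026   roll  28.52
sn026   yaw   7.63 
sn026   x     59.51
sn027   z     30.64
sn027   roll  18.44
sn027   yaw   84.14
sn027   x     55.12

Each (sensor, column) pair becomes one row: 3 × 4 = 12 rows.
For example, (sn025, z) → accel=21.01.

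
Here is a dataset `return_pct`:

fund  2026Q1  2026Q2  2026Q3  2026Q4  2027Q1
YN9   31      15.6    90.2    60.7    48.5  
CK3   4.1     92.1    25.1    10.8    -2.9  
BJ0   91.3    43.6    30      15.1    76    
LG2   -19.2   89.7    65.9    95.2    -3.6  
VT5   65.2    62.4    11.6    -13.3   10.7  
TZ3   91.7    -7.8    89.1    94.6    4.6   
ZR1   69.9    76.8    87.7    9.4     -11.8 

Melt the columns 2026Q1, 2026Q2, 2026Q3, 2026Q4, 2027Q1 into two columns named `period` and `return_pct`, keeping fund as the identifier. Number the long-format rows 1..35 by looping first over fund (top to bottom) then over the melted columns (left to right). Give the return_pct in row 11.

91.3

35 rows total (7 × 5). Row 11: index ⌊(11-1)/5⌋ = 2 into fund → BJ0; (11-1) mod 5 = 0 into the melted columns → 2026Q1.
So row 11 is (BJ0, 2026Q1, 91.3); return_pct = 91.3.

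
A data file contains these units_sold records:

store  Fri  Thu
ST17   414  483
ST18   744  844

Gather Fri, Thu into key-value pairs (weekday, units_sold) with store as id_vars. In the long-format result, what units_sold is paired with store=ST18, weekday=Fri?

Unpivoting turns each (store, wide-column) pair into one long row.
The wide cell at row ST18, column Fri holds 744, so the long row (ST18, Fri) has units_sold=744.

744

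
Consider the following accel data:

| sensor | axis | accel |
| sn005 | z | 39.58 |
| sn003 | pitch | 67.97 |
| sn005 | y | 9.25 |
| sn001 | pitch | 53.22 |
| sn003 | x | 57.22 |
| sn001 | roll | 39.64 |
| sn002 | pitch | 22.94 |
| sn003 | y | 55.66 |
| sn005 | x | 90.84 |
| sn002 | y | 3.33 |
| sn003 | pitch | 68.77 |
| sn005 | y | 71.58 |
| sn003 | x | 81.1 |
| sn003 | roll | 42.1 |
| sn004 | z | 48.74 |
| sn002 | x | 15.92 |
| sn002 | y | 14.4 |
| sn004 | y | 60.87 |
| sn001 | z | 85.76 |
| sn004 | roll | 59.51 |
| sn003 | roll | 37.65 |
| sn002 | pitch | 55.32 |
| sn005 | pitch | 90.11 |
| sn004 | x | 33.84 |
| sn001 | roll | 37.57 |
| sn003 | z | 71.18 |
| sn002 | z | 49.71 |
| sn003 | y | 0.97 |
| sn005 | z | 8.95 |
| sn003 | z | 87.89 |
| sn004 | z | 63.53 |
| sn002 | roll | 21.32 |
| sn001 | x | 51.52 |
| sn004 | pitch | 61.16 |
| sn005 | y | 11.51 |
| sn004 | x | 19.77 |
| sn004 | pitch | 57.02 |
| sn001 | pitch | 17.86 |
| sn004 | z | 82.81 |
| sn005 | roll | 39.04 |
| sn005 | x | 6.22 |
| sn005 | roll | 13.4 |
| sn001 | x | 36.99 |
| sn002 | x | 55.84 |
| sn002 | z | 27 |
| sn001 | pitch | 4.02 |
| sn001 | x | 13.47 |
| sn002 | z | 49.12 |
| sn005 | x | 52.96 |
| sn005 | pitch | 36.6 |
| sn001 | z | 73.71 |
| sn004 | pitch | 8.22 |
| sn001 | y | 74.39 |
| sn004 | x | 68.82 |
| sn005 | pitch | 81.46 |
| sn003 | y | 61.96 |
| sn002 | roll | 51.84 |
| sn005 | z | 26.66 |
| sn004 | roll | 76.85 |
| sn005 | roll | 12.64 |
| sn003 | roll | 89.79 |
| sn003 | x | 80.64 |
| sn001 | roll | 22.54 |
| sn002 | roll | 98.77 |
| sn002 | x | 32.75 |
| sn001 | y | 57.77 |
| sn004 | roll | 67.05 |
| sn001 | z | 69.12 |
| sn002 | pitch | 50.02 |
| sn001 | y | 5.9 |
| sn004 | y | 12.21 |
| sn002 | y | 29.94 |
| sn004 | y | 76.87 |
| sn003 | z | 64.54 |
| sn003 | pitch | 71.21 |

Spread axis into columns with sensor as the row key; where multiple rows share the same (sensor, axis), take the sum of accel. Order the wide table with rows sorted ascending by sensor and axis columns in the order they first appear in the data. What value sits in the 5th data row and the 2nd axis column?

208.17

With rows sorted ascending by sensor, row 5 is sensor=sn005. axis columns in first-appearance order: z, pitch, y, x, roll; column 2 is pitch.
Long rows with sensor=sn005, axis=pitch: 90.11 + 36.6 + 81.46 = 208.17.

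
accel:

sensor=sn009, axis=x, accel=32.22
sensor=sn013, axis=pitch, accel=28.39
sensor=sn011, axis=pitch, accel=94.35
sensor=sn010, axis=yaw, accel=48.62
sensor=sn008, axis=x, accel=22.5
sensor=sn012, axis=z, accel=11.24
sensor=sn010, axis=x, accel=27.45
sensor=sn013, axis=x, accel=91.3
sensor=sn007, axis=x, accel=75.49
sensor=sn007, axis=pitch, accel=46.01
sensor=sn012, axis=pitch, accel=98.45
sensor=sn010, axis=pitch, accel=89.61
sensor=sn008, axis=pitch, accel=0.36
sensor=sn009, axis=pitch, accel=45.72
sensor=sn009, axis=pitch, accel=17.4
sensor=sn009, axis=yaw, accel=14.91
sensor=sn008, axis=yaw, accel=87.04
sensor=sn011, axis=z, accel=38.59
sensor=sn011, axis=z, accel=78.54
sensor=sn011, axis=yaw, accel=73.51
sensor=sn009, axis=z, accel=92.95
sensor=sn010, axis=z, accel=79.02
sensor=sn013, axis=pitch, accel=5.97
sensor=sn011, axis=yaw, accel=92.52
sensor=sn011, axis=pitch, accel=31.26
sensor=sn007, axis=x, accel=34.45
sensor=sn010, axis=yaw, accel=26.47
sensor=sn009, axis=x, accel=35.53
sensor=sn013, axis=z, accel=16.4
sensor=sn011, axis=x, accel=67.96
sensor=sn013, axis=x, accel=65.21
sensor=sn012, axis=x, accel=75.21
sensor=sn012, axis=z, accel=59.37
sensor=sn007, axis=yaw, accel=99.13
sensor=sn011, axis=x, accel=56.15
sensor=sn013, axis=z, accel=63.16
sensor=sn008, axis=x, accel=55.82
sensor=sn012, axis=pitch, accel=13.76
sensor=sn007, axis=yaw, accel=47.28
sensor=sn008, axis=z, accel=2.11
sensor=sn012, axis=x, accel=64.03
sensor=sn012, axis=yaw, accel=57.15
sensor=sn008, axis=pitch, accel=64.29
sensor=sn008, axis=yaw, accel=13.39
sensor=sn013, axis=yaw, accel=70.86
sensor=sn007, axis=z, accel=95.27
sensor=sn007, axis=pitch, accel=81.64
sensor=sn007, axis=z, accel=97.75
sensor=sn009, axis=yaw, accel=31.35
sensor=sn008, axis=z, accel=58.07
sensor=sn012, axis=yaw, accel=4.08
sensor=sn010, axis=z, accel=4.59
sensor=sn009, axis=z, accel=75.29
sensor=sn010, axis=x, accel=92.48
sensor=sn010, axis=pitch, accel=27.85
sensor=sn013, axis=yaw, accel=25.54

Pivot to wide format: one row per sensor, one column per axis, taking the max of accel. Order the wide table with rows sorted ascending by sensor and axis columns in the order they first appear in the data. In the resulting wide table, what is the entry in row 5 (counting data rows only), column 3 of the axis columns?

92.52

With rows sorted ascending by sensor, row 5 is sensor=sn011. axis columns in first-appearance order: x, pitch, yaw, z; column 3 is yaw.
Long rows with sensor=sn011, axis=yaw: max(73.51, 92.52) = 92.52.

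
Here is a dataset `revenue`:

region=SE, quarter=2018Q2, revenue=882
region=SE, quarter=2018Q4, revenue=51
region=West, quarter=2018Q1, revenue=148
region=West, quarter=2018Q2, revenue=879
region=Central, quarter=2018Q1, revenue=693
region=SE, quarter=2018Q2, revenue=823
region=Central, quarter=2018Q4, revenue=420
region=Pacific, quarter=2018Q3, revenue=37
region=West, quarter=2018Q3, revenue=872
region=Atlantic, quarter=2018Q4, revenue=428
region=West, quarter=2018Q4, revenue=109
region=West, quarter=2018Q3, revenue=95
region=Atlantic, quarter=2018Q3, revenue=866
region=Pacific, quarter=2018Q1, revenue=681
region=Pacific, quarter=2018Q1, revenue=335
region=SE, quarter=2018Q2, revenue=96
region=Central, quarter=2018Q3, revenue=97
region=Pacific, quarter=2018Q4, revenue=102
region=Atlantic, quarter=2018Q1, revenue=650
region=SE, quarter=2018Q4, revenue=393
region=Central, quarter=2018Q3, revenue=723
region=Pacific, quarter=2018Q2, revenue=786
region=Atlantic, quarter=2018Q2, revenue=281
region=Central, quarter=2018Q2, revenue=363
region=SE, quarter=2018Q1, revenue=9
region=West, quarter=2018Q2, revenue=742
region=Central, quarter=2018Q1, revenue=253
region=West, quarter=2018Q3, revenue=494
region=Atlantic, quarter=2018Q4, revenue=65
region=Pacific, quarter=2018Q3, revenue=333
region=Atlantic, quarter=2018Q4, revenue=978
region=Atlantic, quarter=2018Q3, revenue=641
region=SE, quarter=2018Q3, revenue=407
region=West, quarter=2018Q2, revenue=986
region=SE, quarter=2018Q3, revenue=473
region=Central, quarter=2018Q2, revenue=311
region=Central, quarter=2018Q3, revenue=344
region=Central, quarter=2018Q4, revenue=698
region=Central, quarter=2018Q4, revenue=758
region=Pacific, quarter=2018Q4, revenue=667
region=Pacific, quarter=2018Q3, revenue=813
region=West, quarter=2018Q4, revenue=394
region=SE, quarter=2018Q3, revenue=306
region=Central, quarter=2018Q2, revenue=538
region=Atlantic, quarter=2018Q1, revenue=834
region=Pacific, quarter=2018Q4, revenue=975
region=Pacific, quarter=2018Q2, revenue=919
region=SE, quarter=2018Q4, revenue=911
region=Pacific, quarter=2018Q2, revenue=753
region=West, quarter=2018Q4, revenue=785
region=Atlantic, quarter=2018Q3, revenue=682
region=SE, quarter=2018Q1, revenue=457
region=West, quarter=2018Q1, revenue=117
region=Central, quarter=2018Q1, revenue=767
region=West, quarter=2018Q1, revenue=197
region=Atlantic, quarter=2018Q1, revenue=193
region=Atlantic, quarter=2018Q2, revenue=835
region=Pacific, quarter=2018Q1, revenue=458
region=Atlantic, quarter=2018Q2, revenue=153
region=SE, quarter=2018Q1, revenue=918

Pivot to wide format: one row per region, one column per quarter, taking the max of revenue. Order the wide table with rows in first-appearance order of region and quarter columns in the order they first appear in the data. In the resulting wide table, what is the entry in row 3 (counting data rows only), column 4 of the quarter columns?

With rows in first-appearance order of region, row 3 is region=Central. quarter columns in first-appearance order: 2018Q2, 2018Q4, 2018Q1, 2018Q3; column 4 is 2018Q3.
Long rows with region=Central, quarter=2018Q3: max(97, 723, 344) = 723.

723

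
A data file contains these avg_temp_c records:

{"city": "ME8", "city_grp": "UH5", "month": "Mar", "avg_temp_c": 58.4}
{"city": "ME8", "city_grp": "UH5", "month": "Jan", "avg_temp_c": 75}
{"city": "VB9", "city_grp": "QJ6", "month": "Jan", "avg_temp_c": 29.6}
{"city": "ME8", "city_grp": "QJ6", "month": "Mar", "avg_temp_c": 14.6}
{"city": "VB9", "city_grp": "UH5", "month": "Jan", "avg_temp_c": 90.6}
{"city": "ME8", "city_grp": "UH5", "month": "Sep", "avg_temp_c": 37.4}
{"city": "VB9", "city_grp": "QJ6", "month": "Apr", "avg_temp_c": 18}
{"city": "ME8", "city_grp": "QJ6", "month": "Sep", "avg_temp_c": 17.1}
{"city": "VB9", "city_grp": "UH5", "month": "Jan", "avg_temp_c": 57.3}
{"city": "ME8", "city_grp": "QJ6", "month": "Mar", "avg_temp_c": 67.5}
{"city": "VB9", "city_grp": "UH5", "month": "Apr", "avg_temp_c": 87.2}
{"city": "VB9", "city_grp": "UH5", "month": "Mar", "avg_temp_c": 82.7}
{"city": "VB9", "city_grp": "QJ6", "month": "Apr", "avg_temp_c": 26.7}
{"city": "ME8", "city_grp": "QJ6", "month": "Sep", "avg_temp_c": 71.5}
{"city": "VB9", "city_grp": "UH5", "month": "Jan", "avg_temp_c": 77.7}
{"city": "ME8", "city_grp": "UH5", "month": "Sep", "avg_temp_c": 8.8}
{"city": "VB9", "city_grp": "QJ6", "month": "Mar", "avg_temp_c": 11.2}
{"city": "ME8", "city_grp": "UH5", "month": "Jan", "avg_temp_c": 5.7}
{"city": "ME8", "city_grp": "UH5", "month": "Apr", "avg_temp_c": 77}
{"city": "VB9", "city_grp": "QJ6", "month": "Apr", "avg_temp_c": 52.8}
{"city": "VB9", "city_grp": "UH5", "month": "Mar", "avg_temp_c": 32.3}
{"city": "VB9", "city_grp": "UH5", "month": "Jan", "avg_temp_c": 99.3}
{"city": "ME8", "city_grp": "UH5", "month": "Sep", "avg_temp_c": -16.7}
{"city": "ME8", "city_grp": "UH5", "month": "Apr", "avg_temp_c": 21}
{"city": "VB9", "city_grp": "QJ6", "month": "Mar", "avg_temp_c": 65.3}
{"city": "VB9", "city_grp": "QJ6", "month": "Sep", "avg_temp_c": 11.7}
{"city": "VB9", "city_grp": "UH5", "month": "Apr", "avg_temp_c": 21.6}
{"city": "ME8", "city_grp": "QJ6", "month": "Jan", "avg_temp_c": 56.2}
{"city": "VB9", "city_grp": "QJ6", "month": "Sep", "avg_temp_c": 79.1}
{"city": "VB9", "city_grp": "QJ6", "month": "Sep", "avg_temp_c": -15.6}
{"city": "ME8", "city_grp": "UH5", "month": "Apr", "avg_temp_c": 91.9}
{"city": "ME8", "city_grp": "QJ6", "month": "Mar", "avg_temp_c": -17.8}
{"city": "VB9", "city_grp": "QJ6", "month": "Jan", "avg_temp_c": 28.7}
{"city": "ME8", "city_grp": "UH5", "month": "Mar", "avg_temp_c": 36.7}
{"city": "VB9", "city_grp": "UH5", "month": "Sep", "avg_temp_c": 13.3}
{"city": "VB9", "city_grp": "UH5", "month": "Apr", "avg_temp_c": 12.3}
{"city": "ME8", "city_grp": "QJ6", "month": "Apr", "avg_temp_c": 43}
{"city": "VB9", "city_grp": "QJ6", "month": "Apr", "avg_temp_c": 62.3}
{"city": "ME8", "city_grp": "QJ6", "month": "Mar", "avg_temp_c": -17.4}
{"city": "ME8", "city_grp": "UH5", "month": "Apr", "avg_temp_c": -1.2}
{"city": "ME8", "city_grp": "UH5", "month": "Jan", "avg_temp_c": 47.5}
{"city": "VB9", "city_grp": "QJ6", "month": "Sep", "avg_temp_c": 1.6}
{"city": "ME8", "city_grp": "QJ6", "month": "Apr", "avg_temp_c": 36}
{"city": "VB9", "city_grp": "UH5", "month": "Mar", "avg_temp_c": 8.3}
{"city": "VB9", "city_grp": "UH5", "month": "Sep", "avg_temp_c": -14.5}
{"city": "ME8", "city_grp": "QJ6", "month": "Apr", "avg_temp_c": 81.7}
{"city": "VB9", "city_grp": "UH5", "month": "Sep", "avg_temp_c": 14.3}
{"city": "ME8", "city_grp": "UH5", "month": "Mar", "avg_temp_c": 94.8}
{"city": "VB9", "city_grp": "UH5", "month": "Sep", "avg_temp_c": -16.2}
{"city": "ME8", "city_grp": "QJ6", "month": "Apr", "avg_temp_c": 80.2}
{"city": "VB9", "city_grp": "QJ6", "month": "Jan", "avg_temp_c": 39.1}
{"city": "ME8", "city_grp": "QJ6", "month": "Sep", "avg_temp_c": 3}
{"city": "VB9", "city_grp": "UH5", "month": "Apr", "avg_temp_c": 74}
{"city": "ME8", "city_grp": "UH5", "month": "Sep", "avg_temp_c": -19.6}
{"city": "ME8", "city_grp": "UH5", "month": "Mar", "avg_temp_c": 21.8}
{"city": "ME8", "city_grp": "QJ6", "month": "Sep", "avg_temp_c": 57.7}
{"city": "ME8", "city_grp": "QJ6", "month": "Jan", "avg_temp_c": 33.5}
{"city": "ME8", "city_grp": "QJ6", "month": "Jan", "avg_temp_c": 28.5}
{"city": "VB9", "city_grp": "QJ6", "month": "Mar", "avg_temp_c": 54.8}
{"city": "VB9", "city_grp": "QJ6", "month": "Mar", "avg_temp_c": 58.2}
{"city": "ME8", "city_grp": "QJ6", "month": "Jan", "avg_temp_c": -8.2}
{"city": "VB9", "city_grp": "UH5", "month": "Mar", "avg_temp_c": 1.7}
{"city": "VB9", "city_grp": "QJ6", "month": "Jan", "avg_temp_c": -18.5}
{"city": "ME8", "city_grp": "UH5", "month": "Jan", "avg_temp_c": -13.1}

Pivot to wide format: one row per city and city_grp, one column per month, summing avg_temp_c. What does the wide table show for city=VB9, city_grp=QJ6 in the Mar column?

Rows with city=VB9, city_grp=QJ6 and month=Mar: avg_temp_c values are 11.2, 65.3, 54.8, 58.2.
11.2 + 65.3 + 54.8 + 58.2 = 189.5.

189.5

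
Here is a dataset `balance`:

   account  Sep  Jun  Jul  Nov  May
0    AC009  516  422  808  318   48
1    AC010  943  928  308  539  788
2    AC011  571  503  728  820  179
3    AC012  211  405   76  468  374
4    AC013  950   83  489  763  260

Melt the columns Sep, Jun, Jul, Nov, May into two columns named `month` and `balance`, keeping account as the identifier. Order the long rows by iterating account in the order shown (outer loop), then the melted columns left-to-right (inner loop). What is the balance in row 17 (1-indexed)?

405

25 rows total (5 × 5). Row 17: index ⌊(17-1)/5⌋ = 3 into account → AC012; (17-1) mod 5 = 1 into the melted columns → Jun.
So row 17 is (AC012, Jun, 405); balance = 405.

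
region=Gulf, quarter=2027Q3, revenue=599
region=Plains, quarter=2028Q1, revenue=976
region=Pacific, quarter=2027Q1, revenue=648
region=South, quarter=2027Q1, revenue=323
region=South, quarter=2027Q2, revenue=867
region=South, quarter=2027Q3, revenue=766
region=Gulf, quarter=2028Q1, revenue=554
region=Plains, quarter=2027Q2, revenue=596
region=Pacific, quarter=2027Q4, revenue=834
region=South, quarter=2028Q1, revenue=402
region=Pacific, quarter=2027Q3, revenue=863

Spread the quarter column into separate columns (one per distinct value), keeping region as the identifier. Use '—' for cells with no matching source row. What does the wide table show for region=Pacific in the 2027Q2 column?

—

No long-format row has region=Pacific and quarter=2027Q2, so the cell is —.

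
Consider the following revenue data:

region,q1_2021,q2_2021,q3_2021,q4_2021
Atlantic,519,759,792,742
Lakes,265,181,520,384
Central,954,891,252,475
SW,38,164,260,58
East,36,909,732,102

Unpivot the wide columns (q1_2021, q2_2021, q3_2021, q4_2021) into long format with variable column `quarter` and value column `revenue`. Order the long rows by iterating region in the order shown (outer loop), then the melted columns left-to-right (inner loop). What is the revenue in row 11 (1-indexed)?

20 rows total (5 × 4). Row 11: index ⌊(11-1)/4⌋ = 2 into region → Central; (11-1) mod 4 = 2 into the melted columns → q3_2021.
So row 11 is (Central, q3_2021, 252); revenue = 252.

252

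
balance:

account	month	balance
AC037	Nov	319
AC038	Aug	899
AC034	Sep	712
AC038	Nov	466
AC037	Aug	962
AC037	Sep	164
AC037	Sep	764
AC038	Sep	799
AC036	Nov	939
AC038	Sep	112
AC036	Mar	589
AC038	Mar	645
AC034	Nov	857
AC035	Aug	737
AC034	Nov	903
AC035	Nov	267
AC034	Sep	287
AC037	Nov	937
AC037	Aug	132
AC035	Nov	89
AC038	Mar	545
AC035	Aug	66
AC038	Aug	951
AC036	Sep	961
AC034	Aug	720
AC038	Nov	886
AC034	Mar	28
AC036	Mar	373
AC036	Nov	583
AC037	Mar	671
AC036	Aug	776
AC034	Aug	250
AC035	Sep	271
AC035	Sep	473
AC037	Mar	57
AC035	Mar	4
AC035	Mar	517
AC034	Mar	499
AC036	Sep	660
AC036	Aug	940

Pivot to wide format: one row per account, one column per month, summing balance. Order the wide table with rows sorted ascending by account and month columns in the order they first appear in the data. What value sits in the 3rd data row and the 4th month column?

With rows sorted ascending by account, row 3 is account=AC036. month columns in first-appearance order: Nov, Aug, Sep, Mar; column 4 is Mar.
Long rows with account=AC036, month=Mar: 589 + 373 = 962.

962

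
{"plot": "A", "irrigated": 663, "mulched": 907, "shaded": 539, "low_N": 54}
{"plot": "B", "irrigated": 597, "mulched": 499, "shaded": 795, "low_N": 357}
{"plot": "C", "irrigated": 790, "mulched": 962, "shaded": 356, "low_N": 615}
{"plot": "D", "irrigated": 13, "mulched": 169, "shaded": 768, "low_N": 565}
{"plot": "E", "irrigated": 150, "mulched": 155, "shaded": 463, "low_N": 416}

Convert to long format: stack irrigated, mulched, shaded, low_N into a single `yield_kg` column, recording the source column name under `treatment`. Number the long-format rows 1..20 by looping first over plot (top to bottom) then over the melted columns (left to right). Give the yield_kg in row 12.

20 rows total (5 × 4). Row 12: index ⌊(12-1)/4⌋ = 2 into plot → C; (12-1) mod 4 = 3 into the melted columns → low_N.
So row 12 is (C, low_N, 615); yield_kg = 615.

615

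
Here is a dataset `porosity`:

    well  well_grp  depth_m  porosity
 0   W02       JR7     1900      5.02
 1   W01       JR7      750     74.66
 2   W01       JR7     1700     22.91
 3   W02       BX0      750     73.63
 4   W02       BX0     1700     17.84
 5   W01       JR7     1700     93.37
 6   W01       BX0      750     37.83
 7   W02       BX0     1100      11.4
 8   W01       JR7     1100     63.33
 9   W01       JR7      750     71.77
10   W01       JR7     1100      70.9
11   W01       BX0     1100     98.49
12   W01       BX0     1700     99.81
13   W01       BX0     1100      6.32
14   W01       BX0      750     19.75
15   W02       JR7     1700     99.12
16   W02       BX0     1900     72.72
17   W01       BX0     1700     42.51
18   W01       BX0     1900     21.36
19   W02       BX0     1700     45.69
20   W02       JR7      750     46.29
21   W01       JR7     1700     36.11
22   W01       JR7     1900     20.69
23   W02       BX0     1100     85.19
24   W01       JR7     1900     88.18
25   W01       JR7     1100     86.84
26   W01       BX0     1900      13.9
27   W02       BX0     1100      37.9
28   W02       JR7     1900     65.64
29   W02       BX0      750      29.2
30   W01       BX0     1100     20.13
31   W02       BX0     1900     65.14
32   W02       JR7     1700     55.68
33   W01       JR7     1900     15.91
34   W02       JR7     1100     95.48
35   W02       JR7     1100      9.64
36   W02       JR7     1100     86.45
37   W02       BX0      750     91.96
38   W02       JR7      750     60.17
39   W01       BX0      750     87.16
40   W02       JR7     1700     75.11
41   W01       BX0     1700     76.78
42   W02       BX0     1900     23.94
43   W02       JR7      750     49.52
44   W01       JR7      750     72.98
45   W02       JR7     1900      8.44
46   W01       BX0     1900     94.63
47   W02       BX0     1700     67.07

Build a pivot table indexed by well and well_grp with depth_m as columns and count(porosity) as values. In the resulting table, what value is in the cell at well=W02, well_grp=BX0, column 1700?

3

Rows with well=W02, well_grp=BX0 and depth_m=1700: porosity values are 17.84, 45.69, 67.07.
3 rows match — count = 3.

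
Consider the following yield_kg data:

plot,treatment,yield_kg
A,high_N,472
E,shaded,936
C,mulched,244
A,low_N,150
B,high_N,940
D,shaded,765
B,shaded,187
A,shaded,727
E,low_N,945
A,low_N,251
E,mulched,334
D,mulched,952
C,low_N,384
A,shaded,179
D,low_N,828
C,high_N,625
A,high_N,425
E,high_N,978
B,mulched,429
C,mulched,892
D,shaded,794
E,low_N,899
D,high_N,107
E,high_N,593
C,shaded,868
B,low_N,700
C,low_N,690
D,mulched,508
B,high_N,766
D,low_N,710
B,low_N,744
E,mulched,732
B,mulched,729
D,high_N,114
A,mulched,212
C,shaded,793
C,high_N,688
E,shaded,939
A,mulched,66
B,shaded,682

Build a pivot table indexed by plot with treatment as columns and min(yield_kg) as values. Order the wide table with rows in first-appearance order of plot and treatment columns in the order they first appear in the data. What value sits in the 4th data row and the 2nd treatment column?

187

With rows in first-appearance order of plot, row 4 is plot=B. treatment columns in first-appearance order: high_N, shaded, mulched, low_N; column 2 is shaded.
Long rows with plot=B, treatment=shaded: min(187, 682) = 187.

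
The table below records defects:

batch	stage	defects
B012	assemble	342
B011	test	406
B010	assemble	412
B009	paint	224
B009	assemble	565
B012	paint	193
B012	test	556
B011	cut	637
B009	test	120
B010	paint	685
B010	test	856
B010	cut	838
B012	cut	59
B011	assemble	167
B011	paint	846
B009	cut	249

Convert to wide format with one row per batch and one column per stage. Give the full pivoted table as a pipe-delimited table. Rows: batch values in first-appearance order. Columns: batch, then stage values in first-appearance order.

| batch | assemble | test | paint | cut |
| B012 | 342 | 556 | 193 | 59 |
| B011 | 167 | 406 | 846 | 637 |
| B010 | 412 | 856 | 685 | 838 |
| B009 | 565 | 120 | 224 | 249 |

Columns: batch plus the 4 distinct stage values (assemble, test, paint, cut).
For example, row B012 column assemble takes defects=342 from the long row (B012, assemble).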